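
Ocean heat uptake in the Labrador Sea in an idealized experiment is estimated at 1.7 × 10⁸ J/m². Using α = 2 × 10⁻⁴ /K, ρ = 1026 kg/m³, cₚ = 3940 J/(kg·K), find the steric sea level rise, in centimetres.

Δh = αQ/(ρcₚ) = 2×10⁻⁴ × 1.7×10⁸ / (1026 × 3940) ≈ 0.0084108 m

about 0.841 cm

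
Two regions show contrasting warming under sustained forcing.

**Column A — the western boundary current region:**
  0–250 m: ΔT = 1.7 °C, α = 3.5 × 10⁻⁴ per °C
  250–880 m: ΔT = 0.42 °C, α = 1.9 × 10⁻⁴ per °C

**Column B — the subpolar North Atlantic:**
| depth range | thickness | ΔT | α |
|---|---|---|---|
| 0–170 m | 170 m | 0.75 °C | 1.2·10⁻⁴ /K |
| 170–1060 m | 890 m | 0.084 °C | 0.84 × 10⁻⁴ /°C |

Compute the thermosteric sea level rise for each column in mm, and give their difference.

Δh_A ≈ 199 mm, Δh_B ≈ 21.6 mm; difference ≈ 177 mm

A 1.7 × 3.5×10⁻⁴ × 250 = 0.14875 m
A Layer 2: 1.9×10⁻⁴ × 630 × 0.42 = 0.050274 m
A total: 0.199024 m
B 0–170 m: 170 × 1.2×10⁻⁴ × 0.75 = 0.01530 m
B 0.84×10⁻⁴ × 0.084 × 890 = 0.00627984 m
B total: 0.02157984 m
Difference: 0.199024 − 0.02157984 = 0.17744416 m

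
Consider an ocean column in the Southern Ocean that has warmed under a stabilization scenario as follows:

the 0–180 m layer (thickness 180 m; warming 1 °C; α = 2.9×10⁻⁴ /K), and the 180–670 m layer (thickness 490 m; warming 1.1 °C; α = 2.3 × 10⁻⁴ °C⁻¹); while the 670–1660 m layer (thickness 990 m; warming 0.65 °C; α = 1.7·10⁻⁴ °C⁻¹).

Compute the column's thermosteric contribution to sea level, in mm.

about 286 mm

Layer 1: 180 × 1 × 2.9×10⁻⁴ = 0.05220 m
180–670 m: 490 × 1.1 × 2.3×10⁻⁴ = 0.12397 m
Layer 3: 990 × 1.7×10⁻⁴ × 0.65 = 0.109395 m
Δh = 0.05220 + 0.12397 + 0.109395 = 0.285565 m ≈ 286 mm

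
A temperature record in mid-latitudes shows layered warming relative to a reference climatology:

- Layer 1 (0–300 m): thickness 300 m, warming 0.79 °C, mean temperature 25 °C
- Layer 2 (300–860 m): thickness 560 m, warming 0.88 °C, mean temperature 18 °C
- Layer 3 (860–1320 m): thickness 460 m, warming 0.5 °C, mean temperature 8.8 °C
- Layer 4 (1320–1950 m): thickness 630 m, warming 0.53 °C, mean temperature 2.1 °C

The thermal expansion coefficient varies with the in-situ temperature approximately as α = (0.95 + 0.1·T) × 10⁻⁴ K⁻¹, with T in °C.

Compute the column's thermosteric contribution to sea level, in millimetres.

Layer 1: α = (0.95 + 0.1×25)×10⁻⁴ = 3.45×10⁻⁴ K⁻¹
Layer 2: α = (0.95 + 0.1×18)×10⁻⁴ = 2.75×10⁻⁴ K⁻¹
Layer 3: α = (0.95 + 0.1×8.8)×10⁻⁴ = 1.83×10⁻⁴ K⁻¹
Layer 4: α = (0.95 + 0.1×2.1)×10⁻⁴ = 1.16×10⁻⁴ K⁻¹
0–300 m: 0.79 × 300 × 3.45×10⁻⁴ = 0.081765 m
Layer 2: 0.88 × 560 × 2.75×10⁻⁴ = 0.13552 m
Layer 3: 0.5 × 1.83×10⁻⁴ × 460 = 0.04209 m
1.16×10⁻⁴ × 630 × 0.53 = 0.0387324 m
Δh = 0.081765 + 0.13552 + 0.04209 + 0.0387324 = 0.2981074 m ≈ 300 mm

Δh ≈ 300 mm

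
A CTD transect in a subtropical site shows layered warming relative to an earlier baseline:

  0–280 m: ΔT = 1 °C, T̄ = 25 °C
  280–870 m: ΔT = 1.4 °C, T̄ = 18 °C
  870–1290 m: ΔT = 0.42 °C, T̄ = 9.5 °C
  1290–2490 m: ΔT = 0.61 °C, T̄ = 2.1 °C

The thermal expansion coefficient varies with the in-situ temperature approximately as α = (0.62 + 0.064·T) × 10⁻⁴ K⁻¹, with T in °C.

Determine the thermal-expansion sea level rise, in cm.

Δh = 29 cm

Layer 1: α = (0.62 + 0.064×25)×10⁻⁴ = 2.22×10⁻⁴ K⁻¹
Layer 2: α = (0.62 + 0.064×18)×10⁻⁴ = 1.772×10⁻⁴ K⁻¹
Layer 3: α = (0.62 + 0.064×9.5)×10⁻⁴ = 1.228×10⁻⁴ K⁻¹
Layer 4: α = (0.62 + 0.064×2.1)×10⁻⁴ = 0.7544×10⁻⁴ K⁻¹
2.22×10⁻⁴ × 1 × 280 = 0.06216 m
280–870 m: 590 × 1.772×10⁻⁴ × 1.4 = 0.1463672 m
420 × 1.228×10⁻⁴ × 0.42 = 0.02166192 m
Layer 4: 0.61 × 1200 × 0.7544×10⁻⁴ = 0.05522208 m
Δh = 0.06216 + 0.1463672 + 0.02166192 + 0.05522208 = 0.2854112 m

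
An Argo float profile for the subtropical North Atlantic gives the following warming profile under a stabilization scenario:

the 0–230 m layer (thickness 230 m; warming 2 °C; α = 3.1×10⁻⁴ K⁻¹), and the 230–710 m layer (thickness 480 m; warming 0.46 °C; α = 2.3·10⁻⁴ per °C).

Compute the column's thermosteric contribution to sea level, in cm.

Layer 1: 2 × 3.1×10⁻⁴ × 230 = 0.14260 m
230–710 m: 0.46 × 2.3×10⁻⁴ × 480 = 0.050784 m
Δh = 0.14260 + 0.050784 = 0.193384 m

19.3 cm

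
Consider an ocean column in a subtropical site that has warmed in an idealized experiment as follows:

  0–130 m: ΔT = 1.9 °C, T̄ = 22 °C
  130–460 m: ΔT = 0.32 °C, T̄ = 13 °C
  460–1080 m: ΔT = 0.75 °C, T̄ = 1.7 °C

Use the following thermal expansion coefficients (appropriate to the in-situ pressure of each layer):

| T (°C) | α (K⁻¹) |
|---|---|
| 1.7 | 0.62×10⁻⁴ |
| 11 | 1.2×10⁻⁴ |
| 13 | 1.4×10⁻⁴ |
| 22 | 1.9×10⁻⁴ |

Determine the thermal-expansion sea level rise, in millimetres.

Layer 1 at 22 °C → α = 1.9×10⁻⁴ K⁻¹
Layer 2 at 13 °C → α = 1.4×10⁻⁴ K⁻¹
Layer 3 at 1.7 °C → α = 0.62×10⁻⁴ K⁻¹
130 × 1.9 × 1.9×10⁻⁴ = 0.04693 m
130–460 m: 330 × 0.32 × 1.4×10⁻⁴ = 0.014784 m
0.62×10⁻⁴ × 0.75 × 620 = 0.02883 m
Δh = 0.04693 + 0.014784 + 0.02883 = 0.090544 m

Δh ≈ 90.5 mm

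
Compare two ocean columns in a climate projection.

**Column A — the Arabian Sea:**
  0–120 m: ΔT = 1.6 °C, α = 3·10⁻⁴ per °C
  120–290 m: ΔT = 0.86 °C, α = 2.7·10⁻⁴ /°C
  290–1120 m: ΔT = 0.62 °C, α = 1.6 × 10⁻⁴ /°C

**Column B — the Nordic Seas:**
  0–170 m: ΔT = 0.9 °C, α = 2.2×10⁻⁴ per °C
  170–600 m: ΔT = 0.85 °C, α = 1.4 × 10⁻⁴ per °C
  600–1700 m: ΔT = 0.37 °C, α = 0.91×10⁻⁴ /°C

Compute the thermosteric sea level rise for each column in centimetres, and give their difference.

A 0–120 m: 120 × 1.6 × 3×10⁻⁴ = 0.05760 m
A Layer 2: 0.86 × 170 × 2.7×10⁻⁴ = 0.039474 m
A Layer 3: 0.62 × 1.6×10⁻⁴ × 830 = 0.082336 m
A total: 0.17941 m
B 0–170 m: 2.2×10⁻⁴ × 0.9 × 170 = 0.03366 m
B Layer 2: 1.4×10⁻⁴ × 430 × 0.85 = 0.05117 m
B Layer 3: 0.37 × 0.91×10⁻⁴ × 1100 = 0.037037 m
B total: 0.121867 m
Difference: 0.17941 − 0.121867 = 0.057543 m

A: 17.9 cm; B: 12.2 cm; difference 5.75 cm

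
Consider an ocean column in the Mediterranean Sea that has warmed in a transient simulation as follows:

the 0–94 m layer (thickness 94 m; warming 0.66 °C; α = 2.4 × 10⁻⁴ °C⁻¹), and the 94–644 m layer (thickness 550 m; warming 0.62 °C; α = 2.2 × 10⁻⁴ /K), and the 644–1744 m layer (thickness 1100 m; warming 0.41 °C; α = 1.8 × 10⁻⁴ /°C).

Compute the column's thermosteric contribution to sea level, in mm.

Layer 1: 0.66 × 94 × 2.4×10⁻⁴ = 0.0148896 m
94–644 m: 2.2×10⁻⁴ × 550 × 0.62 = 0.07502 m
Layer 3: 1.8×10⁻⁴ × 1100 × 0.41 = 0.08118 m
Δh = 0.0148896 + 0.07502 + 0.08118 = 0.1710896 m

171 mm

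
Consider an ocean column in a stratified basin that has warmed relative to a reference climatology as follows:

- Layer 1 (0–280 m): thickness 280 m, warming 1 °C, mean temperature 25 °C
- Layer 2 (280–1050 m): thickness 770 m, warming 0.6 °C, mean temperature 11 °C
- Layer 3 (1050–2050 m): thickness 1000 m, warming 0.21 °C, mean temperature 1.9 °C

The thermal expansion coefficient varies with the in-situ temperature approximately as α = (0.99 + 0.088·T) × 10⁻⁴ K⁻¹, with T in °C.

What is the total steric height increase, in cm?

about 20.4 cm

Layer 1: α = (0.99 + 0.088×25)×10⁻⁴ = 3.19×10⁻⁴ K⁻¹
Layer 2: α = (0.99 + 0.088×11)×10⁻⁴ = 1.958×10⁻⁴ K⁻¹
Layer 3: α = (0.99 + 0.088×1.9)×10⁻⁴ = 1.1572×10⁻⁴ K⁻¹
280 × 1 × 3.19×10⁻⁴ = 0.08932 m
1.958×10⁻⁴ × 770 × 0.6 = 0.0904596 m
1050–2050 m: 1.1572×10⁻⁴ × 1000 × 0.21 = 0.0243012 m
Δh = 0.08932 + 0.0904596 + 0.0243012 = 0.2040808 m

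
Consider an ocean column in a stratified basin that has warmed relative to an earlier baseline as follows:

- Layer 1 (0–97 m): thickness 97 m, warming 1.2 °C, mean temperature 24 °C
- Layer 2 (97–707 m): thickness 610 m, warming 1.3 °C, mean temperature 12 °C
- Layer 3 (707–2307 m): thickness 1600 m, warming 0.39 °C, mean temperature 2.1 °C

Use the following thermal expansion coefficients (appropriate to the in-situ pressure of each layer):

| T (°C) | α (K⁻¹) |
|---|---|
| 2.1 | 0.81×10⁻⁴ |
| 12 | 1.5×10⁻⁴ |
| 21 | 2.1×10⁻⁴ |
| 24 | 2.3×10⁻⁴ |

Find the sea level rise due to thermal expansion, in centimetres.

Layer 1 at 24 °C → α = 2.3×10⁻⁴ K⁻¹
Layer 2 at 12 °C → α = 1.5×10⁻⁴ K⁻¹
Layer 3 at 2.1 °C → α = 0.81×10⁻⁴ K⁻¹
Layer 1: 1.2 × 97 × 2.3×10⁻⁴ = 0.026772 m
1.5×10⁻⁴ × 1.3 × 610 = 0.11895 m
0.81×10⁻⁴ × 1600 × 0.39 = 0.050544 m
Δh = 0.026772 + 0.11895 + 0.050544 = 0.196266 m

Δh ≈ 20 cm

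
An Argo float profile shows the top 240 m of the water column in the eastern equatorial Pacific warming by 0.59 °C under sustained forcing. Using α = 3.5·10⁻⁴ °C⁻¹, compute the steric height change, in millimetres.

Δh = αΔT·H = 3.5×10⁻⁴ × 0.59 × 240 = 0.04956 m

Δh ≈ 50 mm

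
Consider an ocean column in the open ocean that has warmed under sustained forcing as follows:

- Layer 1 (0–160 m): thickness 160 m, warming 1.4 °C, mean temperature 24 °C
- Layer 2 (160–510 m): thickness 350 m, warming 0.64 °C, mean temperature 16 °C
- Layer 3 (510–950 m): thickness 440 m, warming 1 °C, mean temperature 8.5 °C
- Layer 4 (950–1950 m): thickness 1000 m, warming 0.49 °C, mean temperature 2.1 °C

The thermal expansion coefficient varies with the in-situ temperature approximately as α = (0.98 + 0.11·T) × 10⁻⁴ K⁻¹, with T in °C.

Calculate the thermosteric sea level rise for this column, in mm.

Layer 1: α = (0.98 + 0.11×24)×10⁻⁴ = 3.62×10⁻⁴ K⁻¹
Layer 2: α = (0.98 + 0.11×16)×10⁻⁴ = 2.74×10⁻⁴ K⁻¹
Layer 3: α = (0.98 + 0.11×8.5)×10⁻⁴ = 1.915×10⁻⁴ K⁻¹
Layer 4: α = (0.98 + 0.11×2.1)×10⁻⁴ = 1.211×10⁻⁴ K⁻¹
Layer 1: 1.4 × 3.62×10⁻⁴ × 160 = 0.081088 m
160–510 m: 350 × 2.74×10⁻⁴ × 0.64 = 0.061376 m
Layer 3: 440 × 1 × 1.915×10⁻⁴ = 0.08426 m
950–1950 m: 0.49 × 1.211×10⁻⁴ × 1000 = 0.059339 m
Δh = 0.081088 + 0.061376 + 0.08426 + 0.059339 = 0.286063 m

Δh ≈ 286 mm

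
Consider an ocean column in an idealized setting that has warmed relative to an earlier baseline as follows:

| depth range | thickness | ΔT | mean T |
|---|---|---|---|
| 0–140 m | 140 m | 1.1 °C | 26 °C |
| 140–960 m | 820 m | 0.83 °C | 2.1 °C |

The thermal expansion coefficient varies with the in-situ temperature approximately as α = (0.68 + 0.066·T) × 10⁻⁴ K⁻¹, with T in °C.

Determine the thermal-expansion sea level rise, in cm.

9.26 cm

Layer 1: α = (0.68 + 0.066×26)×10⁻⁴ = 2.396×10⁻⁴ K⁻¹
Layer 2: α = (0.68 + 0.066×2.1)×10⁻⁴ = 0.8186×10⁻⁴ K⁻¹
2.396×10⁻⁴ × 1.1 × 140 = 0.0368984 m
820 × 0.83 × 0.8186×10⁻⁴ = 0.055713916 m
Δh = 0.0368984 + 0.055713916 = 0.092612316 m ≈ 9.26 cm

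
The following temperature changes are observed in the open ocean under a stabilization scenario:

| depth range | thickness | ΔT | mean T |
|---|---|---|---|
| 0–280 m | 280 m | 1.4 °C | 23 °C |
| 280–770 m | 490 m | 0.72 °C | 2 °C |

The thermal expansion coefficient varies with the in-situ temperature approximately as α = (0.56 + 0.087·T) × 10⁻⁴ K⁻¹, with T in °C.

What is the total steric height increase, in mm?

126 mm

Layer 1: α = (0.56 + 0.087×23)×10⁻⁴ = 2.561×10⁻⁴ K⁻¹
Layer 2: α = (0.56 + 0.087×2)×10⁻⁴ = 0.734×10⁻⁴ K⁻¹
280 × 2.561×10⁻⁴ × 1.4 = 0.1003912 m
280–770 m: 0.72 × 490 × 0.734×10⁻⁴ = 0.02589552 m
Δh = 0.1003912 + 0.02589552 = 0.12628672 m ≈ 126 mm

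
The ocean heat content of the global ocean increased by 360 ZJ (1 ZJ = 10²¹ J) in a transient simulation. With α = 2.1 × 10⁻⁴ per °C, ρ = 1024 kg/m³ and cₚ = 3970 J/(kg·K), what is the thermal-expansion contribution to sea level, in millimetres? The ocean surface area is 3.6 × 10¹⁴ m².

Per unit area: Q = 360×10²¹ / (3.6×10¹⁴) = 1×10⁹ J/m²
Δh = αQ/(ρcₚ) = 2.1×10⁻⁴ × 1×10⁹ / (1024 × 3970) ≈ 0.051657 m

Δh = 51.7 mm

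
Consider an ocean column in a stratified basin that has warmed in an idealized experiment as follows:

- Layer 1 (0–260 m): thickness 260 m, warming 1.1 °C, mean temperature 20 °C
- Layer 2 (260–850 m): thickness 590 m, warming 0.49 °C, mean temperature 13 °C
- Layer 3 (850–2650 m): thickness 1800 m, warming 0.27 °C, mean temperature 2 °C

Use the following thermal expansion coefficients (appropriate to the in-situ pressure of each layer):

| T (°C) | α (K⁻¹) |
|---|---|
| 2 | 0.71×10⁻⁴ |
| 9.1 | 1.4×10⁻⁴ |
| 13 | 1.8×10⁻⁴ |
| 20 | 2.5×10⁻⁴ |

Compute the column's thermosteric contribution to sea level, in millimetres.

Δh ≈ 160 mm

Layer 1 at 20 °C → α = 2.5×10⁻⁴ K⁻¹
Layer 2 at 13 °C → α = 1.8×10⁻⁴ K⁻¹
Layer 3 at 2 °C → α = 0.71×10⁻⁴ K⁻¹
Layer 1: 2.5×10⁻⁴ × 1.1 × 260 = 0.07150 m
Layer 2: 1.8×10⁻⁴ × 590 × 0.49 = 0.052038 m
0.27 × 1800 × 0.71×10⁻⁴ = 0.034506 m
Δh = 0.07150 + 0.052038 + 0.034506 = 0.158044 m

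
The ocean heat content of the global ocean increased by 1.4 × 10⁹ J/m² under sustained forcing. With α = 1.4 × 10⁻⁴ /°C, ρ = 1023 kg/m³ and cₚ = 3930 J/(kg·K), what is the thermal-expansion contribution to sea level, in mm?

Δh = αQ/(ρcₚ) = 1.4×10⁻⁴ × 1.4×10⁹ / (1023 × 3930) ≈ 0.048751 m

Δh ≈ 48.8 mm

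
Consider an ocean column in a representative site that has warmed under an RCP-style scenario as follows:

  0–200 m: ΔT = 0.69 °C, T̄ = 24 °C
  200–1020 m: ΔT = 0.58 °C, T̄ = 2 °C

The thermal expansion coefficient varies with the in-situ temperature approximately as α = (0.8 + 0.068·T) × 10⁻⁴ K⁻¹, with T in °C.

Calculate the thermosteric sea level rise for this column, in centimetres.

7.8 cm

Layer 1: α = (0.8 + 0.068×24)×10⁻⁴ = 2.432×10⁻⁴ K⁻¹
Layer 2: α = (0.8 + 0.068×2)×10⁻⁴ = 0.936×10⁻⁴ K⁻¹
Layer 1: 0.69 × 200 × 2.432×10⁻⁴ = 0.0335616 m
200–1020 m: 0.58 × 820 × 0.936×10⁻⁴ = 0.04451616 m
Δh = 0.0335616 + 0.04451616 = 0.07807776 m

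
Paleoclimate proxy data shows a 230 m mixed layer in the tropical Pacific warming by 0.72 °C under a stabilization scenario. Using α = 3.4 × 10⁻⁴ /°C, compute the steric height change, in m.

Δh = αΔT·H = 3.4×10⁻⁴ × 0.72 × 230 = 0.056304 m

0.056 m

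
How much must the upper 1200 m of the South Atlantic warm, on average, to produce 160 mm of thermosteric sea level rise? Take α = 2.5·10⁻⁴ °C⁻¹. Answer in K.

ΔT = Δh/(αH) = 0.16 / (2.5×10⁻⁴ × 1200) ≈ 0.5333 K

0.53 K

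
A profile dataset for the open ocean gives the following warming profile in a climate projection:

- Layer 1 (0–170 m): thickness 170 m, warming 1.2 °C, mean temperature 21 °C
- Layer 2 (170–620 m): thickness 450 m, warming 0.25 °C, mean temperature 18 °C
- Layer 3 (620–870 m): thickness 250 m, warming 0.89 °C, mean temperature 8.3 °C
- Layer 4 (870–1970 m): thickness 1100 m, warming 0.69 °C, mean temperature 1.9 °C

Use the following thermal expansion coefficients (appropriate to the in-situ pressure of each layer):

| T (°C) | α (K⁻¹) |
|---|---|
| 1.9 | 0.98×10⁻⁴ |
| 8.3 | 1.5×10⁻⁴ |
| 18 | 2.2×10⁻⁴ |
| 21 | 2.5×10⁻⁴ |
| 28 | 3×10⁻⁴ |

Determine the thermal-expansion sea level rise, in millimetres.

Layer 1 at 21 °C → α = 2.5×10⁻⁴ K⁻¹
Layer 2 at 18 °C → α = 2.2×10⁻⁴ K⁻¹
Layer 3 at 8.3 °C → α = 1.5×10⁻⁴ K⁻¹
Layer 4 at 1.9 °C → α = 0.98×10⁻⁴ K⁻¹
0–170 m: 170 × 2.5×10⁻⁴ × 1.2 = 0.05100 m
Layer 2: 2.2×10⁻⁴ × 0.25 × 450 = 0.02475 m
Layer 3: 1.5×10⁻⁴ × 250 × 0.89 = 0.033375 m
870–1970 m: 0.69 × 0.98×10⁻⁴ × 1100 = 0.074382 m
Δh = 0.05100 + 0.02475 + 0.033375 + 0.074382 = 0.183507 m

Δh ≈ 184 mm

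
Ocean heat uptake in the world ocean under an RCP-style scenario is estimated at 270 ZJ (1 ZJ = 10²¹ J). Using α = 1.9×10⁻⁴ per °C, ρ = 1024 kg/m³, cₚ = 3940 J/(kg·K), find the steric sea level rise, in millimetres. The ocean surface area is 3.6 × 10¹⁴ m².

35.3 mm of thermosteric rise

Per unit area: Q = 270×10²¹ / (3.6×10¹⁴) = 7.5×10⁸ J/m²
Δh = αQ/(ρcₚ) = 1.9×10⁻⁴ × 7.5×10⁸ / (1024 × 3940) ≈ 0.03532 m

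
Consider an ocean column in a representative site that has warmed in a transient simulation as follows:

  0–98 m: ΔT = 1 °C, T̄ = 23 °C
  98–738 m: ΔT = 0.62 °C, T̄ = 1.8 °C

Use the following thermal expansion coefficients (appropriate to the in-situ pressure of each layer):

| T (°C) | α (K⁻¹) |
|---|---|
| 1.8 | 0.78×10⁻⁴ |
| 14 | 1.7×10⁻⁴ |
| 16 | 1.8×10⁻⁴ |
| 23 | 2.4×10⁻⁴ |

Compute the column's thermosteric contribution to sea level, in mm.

about 54.5 mm

Layer 1 at 23 °C → α = 2.4×10⁻⁴ K⁻¹
Layer 2 at 1.8 °C → α = 0.78×10⁻⁴ K⁻¹
Layer 1: 98 × 1 × 2.4×10⁻⁴ = 0.02352 m
98–738 m: 640 × 0.78×10⁻⁴ × 0.62 = 0.0309504 m
Δh = 0.02352 + 0.0309504 = 0.0544704 m ≈ 54.5 mm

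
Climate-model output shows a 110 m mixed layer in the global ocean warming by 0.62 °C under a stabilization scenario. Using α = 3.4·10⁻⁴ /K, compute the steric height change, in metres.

Δh = αΔT·H = 3.4×10⁻⁴ × 0.62 × 110 = 0.023188 m

Δh ≈ 0.0232 m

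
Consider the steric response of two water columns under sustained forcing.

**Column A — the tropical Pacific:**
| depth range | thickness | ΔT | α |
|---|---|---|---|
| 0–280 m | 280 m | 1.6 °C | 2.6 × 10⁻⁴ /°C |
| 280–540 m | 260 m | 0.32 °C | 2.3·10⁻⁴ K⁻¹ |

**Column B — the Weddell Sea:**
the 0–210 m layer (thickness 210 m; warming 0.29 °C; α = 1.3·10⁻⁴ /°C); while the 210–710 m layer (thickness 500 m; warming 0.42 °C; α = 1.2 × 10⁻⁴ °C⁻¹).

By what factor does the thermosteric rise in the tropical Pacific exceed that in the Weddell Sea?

A 0–280 m: 280 × 1.6 × 2.6×10⁻⁴ = 0.11648 m
A Layer 2: 260 × 0.32 × 2.3×10⁻⁴ = 0.019136 m
A total: 0.135616 m
B Layer 1: 0.29 × 1.3×10⁻⁴ × 210 = 0.007917 m
B 210–710 m: 0.42 × 1.2×10⁻⁴ × 500 = 0.02520 m
B total: 0.033117 m
Ratio: 0.135616 / 0.033117 ≈ 4.095

a factor of 4.10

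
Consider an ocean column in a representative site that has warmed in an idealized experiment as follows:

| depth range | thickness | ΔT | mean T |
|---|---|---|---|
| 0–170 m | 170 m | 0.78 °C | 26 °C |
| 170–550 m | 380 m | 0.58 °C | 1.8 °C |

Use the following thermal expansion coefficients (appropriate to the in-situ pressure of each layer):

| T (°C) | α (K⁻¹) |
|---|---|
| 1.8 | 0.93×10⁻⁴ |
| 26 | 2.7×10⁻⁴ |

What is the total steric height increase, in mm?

about 56.3 mm

Layer 1 at 26 °C → α = 2.7×10⁻⁴ K⁻¹
Layer 2 at 1.8 °C → α = 0.93×10⁻⁴ K⁻¹
2.7×10⁻⁴ × 0.78 × 170 = 0.035802 m
Layer 2: 380 × 0.58 × 0.93×10⁻⁴ = 0.0204972 m
Δh = 0.035802 + 0.0204972 = 0.0562992 m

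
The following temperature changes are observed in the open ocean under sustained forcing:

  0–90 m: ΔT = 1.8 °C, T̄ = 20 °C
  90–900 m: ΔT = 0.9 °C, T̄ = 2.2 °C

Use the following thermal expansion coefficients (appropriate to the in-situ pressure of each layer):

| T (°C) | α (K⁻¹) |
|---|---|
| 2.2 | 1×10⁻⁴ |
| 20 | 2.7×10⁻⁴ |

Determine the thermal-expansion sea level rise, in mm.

about 120 mm

Layer 1 at 20 °C → α = 2.7×10⁻⁴ K⁻¹
Layer 2 at 2.2 °C → α = 1×10⁻⁴ K⁻¹
0–90 m: 90 × 2.7×10⁻⁴ × 1.8 = 0.04374 m
Layer 2: 810 × 1×10⁻⁴ × 0.9 = 0.07290 m
Δh = 0.04374 + 0.07290 = 0.11664 m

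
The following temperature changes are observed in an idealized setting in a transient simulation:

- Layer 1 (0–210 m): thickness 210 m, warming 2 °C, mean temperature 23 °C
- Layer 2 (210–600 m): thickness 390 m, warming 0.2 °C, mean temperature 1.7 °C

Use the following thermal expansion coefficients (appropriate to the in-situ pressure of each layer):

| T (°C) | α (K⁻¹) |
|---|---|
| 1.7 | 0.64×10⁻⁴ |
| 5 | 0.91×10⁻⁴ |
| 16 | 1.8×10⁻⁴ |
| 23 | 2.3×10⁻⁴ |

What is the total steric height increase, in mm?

Δh = 102 mm

Layer 1 at 23 °C → α = 2.3×10⁻⁴ K⁻¹
Layer 2 at 1.7 °C → α = 0.64×10⁻⁴ K⁻¹
0–210 m: 210 × 2.3×10⁻⁴ × 2 = 0.09660 m
0.64×10⁻⁴ × 0.2 × 390 = 0.004992 m
Δh = 0.09660 + 0.004992 = 0.101592 m ≈ 102 mm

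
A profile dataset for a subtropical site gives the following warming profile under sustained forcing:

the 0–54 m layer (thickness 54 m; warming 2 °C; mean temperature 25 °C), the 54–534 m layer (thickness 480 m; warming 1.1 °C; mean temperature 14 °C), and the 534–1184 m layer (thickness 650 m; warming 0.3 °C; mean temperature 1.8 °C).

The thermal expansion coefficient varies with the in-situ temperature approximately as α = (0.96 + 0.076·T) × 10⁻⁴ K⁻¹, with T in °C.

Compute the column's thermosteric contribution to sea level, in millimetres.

about 160 mm

Layer 1: α = (0.96 + 0.076×25)×10⁻⁴ = 2.86×10⁻⁴ K⁻¹
Layer 2: α = (0.96 + 0.076×14)×10⁻⁴ = 2.024×10⁻⁴ K⁻¹
Layer 3: α = (0.96 + 0.076×1.8)×10⁻⁴ = 1.0968×10⁻⁴ K⁻¹
0–54 m: 2 × 54 × 2.86×10⁻⁴ = 0.030888 m
54–534 m: 2.024×10⁻⁴ × 480 × 1.1 = 0.1068672 m
0.3 × 1.0968×10⁻⁴ × 650 = 0.0213876 m
Δh = 0.030888 + 0.1068672 + 0.0213876 = 0.1591428 m ≈ 160 mm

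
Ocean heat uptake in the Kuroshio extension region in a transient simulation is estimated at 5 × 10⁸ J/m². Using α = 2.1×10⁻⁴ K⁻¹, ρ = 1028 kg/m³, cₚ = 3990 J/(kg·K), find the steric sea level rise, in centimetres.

about 2.6 cm

Δh = αQ/(ρcₚ) = 2.1×10⁻⁴ × 5×10⁸ / (1028 × 3990) ≈ 0.025599 m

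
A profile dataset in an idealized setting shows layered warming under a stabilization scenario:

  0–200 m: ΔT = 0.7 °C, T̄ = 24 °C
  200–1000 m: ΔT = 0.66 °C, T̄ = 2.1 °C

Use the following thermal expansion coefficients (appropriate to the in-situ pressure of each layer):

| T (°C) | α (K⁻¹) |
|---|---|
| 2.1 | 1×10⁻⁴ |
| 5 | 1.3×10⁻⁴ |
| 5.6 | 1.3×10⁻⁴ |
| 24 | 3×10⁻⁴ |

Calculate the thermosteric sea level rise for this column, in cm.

Δh = 9.5 cm

Layer 1 at 24 °C → α = 3×10⁻⁴ K⁻¹
Layer 2 at 2.1 °C → α = 1×10⁻⁴ K⁻¹
Layer 1: 0.7 × 200 × 3×10⁻⁴ = 0.04200 m
1×10⁻⁴ × 800 × 0.66 = 0.05280 m
Δh = 0.04200 + 0.05280 = 0.09480 m ≈ 9.5 cm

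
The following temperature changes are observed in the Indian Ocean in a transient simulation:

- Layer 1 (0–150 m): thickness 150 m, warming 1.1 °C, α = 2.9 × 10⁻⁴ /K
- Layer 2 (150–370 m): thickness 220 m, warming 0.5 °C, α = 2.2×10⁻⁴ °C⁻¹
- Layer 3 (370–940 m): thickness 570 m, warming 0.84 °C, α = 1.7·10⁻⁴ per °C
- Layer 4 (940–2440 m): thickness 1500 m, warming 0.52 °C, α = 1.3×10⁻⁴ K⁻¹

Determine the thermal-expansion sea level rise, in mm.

Layer 1: 1.1 × 150 × 2.9×10⁻⁴ = 0.04785 m
150–370 m: 220 × 2.2×10⁻⁴ × 0.5 = 0.02420 m
Layer 3: 1.7×10⁻⁴ × 570 × 0.84 = 0.081396 m
940–2440 m: 1.3×10⁻⁴ × 1500 × 0.52 = 0.10140 m
Δh = 0.04785 + 0.02420 + 0.081396 + 0.10140 = 0.254846 m ≈ 250 mm

Δh = 250 mm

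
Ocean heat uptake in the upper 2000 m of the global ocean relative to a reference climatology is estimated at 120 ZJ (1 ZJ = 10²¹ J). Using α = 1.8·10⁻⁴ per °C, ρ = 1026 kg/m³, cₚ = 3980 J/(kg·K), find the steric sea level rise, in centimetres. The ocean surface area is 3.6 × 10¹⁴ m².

1.47 cm of thermosteric rise

Per unit area: Q = 120×10²¹ / (3.6×10¹⁴) ≈ 3.333×10⁸ J/m²
Δh = αQ/(ρcₚ) = 1.8×10⁻⁴ × 3.333×10⁸ / (1026 × 3980) ≈ 0.014692 m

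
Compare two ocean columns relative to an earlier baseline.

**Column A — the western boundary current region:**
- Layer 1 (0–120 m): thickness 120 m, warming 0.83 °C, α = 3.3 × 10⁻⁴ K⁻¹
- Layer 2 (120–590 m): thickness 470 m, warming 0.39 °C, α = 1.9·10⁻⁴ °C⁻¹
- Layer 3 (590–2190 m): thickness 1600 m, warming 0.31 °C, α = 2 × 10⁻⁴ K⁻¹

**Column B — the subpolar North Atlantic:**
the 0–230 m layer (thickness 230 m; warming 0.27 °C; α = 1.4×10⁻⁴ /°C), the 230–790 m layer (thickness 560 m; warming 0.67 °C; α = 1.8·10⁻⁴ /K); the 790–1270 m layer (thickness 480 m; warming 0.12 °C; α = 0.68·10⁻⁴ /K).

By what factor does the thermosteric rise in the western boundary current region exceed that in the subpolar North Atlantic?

A 3.3×10⁻⁴ × 120 × 0.83 = 0.032868 m
A 0.39 × 1.9×10⁻⁴ × 470 = 0.034827 m
A 0.31 × 2×10⁻⁴ × 1600 = 0.09920 m
A total: 0.166895 m
B 0–230 m: 230 × 0.27 × 1.4×10⁻⁴ = 0.008694 m
B 0.67 × 560 × 1.8×10⁻⁴ = 0.067536 m
B 790–1270 m: 0.68×10⁻⁴ × 480 × 0.12 = 0.0039168 m
B total: 0.0801468 m
Ratio: 0.166895 / 0.0801468 ≈ 2.082

a factor of 2.1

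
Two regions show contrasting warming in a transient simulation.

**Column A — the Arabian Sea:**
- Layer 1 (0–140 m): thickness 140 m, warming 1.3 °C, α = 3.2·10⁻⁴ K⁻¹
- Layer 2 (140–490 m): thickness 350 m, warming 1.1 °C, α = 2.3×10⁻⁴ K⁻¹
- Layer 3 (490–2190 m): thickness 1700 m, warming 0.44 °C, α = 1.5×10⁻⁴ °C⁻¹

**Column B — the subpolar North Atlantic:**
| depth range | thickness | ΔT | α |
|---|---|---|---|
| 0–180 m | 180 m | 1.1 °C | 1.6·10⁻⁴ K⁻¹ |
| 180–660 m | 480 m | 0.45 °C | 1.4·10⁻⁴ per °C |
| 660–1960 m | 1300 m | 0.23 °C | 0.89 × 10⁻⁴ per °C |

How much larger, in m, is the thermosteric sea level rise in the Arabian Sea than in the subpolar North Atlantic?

A 140 × 3.2×10⁻⁴ × 1.3 = 0.05824 m
A 2.3×10⁻⁴ × 350 × 1.1 = 0.08855 m
A 490–2190 m: 1700 × 0.44 × 1.5×10⁻⁴ = 0.11220 m
A total: 0.25899 m
B Layer 1: 1.6×10⁻⁴ × 180 × 1.1 = 0.03168 m
B 480 × 0.45 × 1.4×10⁻⁴ = 0.03024 m
B 0.89×10⁻⁴ × 1300 × 0.23 = 0.026611 m
B total: 0.088531 m
Difference: 0.25899 − 0.088531 = 0.170459 m

Δh_A − Δh_B ≈ 0.17 m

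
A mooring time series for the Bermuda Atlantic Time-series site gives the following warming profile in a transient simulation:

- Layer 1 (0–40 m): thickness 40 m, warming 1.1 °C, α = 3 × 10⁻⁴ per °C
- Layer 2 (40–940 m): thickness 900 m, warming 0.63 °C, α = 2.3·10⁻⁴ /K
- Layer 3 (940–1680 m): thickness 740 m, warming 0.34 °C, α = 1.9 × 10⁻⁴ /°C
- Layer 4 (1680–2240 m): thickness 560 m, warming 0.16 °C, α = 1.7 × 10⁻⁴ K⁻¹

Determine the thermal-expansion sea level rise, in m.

0.207 m

0–40 m: 3×10⁻⁴ × 1.1 × 40 = 0.01320 m
2.3×10⁻⁴ × 0.63 × 900 = 0.13041 m
Layer 3: 1.9×10⁻⁴ × 0.34 × 740 = 0.047804 m
1680–2240 m: 0.16 × 560 × 1.7×10⁻⁴ = 0.015232 m
Δh = 0.01320 + 0.13041 + 0.047804 + 0.015232 = 0.206646 m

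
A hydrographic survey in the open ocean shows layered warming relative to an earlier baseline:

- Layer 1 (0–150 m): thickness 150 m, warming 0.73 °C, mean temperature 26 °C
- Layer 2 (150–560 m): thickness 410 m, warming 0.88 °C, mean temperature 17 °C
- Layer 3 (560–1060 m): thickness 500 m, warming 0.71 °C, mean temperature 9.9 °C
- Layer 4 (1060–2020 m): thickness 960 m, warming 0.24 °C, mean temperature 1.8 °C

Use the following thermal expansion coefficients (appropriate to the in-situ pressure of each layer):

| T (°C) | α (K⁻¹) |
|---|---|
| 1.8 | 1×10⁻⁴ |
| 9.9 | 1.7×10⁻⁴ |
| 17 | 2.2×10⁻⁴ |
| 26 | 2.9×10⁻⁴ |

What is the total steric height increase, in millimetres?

Layer 1 at 26 °C → α = 2.9×10⁻⁴ K⁻¹
Layer 2 at 17 °C → α = 2.2×10⁻⁴ K⁻¹
Layer 3 at 9.9 °C → α = 1.7×10⁻⁴ K⁻¹
Layer 4 at 1.8 °C → α = 1×10⁻⁴ K⁻¹
2.9×10⁻⁴ × 0.73 × 150 = 0.031755 m
150–560 m: 2.2×10⁻⁴ × 410 × 0.88 = 0.079376 m
560–1060 m: 500 × 0.71 × 1.7×10⁻⁴ = 0.06035 m
1060–2020 m: 0.24 × 1×10⁻⁴ × 960 = 0.02304 m
Δh = 0.031755 + 0.079376 + 0.06035 + 0.02304 = 0.194521 m ≈ 190 mm

Δh ≈ 190 mm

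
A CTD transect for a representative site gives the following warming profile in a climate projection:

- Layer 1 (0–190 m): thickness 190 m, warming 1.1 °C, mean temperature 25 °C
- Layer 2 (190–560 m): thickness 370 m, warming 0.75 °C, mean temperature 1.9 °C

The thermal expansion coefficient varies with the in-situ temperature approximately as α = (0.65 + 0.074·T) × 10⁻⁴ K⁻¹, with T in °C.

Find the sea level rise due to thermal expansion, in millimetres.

Δh = 74 mm

Layer 1: α = (0.65 + 0.074×25)×10⁻⁴ = 2.5×10⁻⁴ K⁻¹
Layer 2: α = (0.65 + 0.074×1.9)×10⁻⁴ = 0.7906×10⁻⁴ K⁻¹
1.1 × 190 × 2.5×10⁻⁴ = 0.05225 m
Layer 2: 0.7906×10⁻⁴ × 370 × 0.75 = 0.02193915 m
Δh = 0.05225 + 0.02193915 = 0.07418915 m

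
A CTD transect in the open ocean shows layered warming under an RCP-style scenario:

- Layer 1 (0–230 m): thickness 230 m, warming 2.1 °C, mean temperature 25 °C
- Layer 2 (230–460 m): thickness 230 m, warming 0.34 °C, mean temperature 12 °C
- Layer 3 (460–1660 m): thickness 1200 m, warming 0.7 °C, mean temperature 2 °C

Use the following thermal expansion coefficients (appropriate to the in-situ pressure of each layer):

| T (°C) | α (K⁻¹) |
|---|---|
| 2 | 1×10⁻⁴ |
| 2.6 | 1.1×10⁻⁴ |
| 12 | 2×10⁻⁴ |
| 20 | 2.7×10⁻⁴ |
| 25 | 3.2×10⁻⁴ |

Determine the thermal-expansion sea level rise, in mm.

Δh ≈ 254 mm

Layer 1 at 25 °C → α = 3.2×10⁻⁴ K⁻¹
Layer 2 at 12 °C → α = 2×10⁻⁴ K⁻¹
Layer 3 at 2 °C → α = 1×10⁻⁴ K⁻¹
0–230 m: 2.1 × 230 × 3.2×10⁻⁴ = 0.15456 m
Layer 2: 2×10⁻⁴ × 0.34 × 230 = 0.01564 m
460–1660 m: 1200 × 1×10⁻⁴ × 0.7 = 0.08400 m
Δh = 0.15456 + 0.01564 + 0.08400 = 0.25420 m ≈ 254 mm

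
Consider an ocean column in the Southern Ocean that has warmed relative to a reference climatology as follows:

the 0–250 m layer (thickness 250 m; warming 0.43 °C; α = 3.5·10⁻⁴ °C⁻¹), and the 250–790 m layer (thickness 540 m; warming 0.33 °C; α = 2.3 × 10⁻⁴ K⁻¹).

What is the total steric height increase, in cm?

Δh ≈ 7.9 cm

250 × 0.43 × 3.5×10⁻⁴ = 0.037625 m
250–790 m: 2.3×10⁻⁴ × 540 × 0.33 = 0.040986 m
Δh = 0.037625 + 0.040986 = 0.078611 m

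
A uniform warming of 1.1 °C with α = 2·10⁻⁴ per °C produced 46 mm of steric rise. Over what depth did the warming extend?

H ≈ 209 m

H = Δh/(αΔT) = 0.046 / (2×10⁻⁴ × 1.1) ≈ 209.1 m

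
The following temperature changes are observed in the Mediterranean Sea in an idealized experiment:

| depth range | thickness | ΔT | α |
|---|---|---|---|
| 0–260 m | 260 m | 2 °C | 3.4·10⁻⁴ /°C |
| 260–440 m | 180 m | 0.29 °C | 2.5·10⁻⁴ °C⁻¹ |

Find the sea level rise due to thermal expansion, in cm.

19.0 cm of thermosteric rise

2 × 3.4×10⁻⁴ × 260 = 0.17680 m
0.29 × 180 × 2.5×10⁻⁴ = 0.01305 m
Δh = 0.17680 + 0.01305 = 0.18985 m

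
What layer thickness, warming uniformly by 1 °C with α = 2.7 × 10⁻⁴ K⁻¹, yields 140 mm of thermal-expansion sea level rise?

H ≈ 519 m

H = Δh/(αΔT) = 0.14 / (2.7×10⁻⁴ × 1) ≈ 518.5 m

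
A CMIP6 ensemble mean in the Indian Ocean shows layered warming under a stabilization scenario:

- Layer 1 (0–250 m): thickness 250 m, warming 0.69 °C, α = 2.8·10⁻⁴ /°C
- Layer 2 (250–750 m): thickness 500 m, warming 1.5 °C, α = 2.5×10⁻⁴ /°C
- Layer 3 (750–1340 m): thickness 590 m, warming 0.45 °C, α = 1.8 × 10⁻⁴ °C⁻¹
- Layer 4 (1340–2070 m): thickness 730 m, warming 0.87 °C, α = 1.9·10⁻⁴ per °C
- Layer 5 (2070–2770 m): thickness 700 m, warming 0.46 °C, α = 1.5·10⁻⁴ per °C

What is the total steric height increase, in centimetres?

45.3 cm of thermosteric rise

Layer 1: 2.8×10⁻⁴ × 0.69 × 250 = 0.04830 m
250–750 m: 2.5×10⁻⁴ × 500 × 1.5 = 0.18750 m
Layer 3: 0.45 × 590 × 1.8×10⁻⁴ = 0.04779 m
1.9×10⁻⁴ × 0.87 × 730 = 0.120669 m
2070–2770 m: 700 × 1.5×10⁻⁴ × 0.46 = 0.04830 m
Δh = 0.04830 + 0.18750 + 0.04779 + 0.120669 + 0.04830 = 0.452559 m ≈ 45.3 cm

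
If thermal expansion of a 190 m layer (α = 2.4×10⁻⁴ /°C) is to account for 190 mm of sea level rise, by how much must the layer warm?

ΔT = Δh/(αH) = 0.19 / (2.4×10⁻⁴ × 190) ≈ 4.167 K

ΔT ≈ 4.2 K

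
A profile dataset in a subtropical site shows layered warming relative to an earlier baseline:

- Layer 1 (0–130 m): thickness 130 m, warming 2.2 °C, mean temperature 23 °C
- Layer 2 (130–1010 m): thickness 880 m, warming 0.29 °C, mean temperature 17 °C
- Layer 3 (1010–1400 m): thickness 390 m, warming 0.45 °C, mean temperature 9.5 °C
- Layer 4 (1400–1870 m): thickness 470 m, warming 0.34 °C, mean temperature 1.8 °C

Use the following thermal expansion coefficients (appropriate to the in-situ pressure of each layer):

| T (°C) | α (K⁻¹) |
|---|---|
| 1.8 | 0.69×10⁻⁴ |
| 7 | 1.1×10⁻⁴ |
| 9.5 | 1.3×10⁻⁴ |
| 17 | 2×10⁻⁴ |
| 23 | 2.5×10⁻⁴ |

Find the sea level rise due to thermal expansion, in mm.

Layer 1 at 23 °C → α = 2.5×10⁻⁴ K⁻¹
Layer 2 at 17 °C → α = 2×10⁻⁴ K⁻¹
Layer 3 at 9.5 °C → α = 1.3×10⁻⁴ K⁻¹
Layer 4 at 1.8 °C → α = 0.69×10⁻⁴ K⁻¹
Layer 1: 2.5×10⁻⁴ × 130 × 2.2 = 0.07150 m
2×10⁻⁴ × 0.29 × 880 = 0.05104 m
Layer 3: 0.45 × 390 × 1.3×10⁻⁴ = 0.022815 m
Layer 4: 0.34 × 0.69×10⁻⁴ × 470 = 0.0110262 m
Δh = 0.07150 + 0.05104 + 0.022815 + 0.0110262 = 0.1563812 m

160 mm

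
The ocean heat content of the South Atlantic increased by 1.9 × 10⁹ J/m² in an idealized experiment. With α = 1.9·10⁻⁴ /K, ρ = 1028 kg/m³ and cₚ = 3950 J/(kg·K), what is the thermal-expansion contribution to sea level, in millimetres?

Δh = αQ/(ρcₚ) = 1.9×10⁻⁴ × 1.9×10⁹ / (1028 × 3950) ≈ 0.088903 m

88.9 mm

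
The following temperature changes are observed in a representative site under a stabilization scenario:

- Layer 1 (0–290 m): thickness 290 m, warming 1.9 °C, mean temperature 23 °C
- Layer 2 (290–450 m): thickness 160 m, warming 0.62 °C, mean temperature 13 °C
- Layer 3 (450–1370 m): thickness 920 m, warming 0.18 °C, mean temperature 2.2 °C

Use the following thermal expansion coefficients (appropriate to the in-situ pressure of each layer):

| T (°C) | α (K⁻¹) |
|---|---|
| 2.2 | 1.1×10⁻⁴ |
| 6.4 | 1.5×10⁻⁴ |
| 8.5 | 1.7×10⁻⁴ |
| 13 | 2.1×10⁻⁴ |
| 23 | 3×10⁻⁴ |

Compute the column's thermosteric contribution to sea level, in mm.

Layer 1 at 23 °C → α = 3×10⁻⁴ K⁻¹
Layer 2 at 13 °C → α = 2.1×10⁻⁴ K⁻¹
Layer 3 at 2.2 °C → α = 1.1×10⁻⁴ K⁻¹
Layer 1: 1.9 × 3×10⁻⁴ × 290 = 0.16530 m
290–450 m: 2.1×10⁻⁴ × 0.62 × 160 = 0.020832 m
450–1370 m: 1.1×10⁻⁴ × 0.18 × 920 = 0.018216 m
Δh = 0.16530 + 0.020832 + 0.018216 = 0.204348 m ≈ 204 mm

204 mm of thermosteric rise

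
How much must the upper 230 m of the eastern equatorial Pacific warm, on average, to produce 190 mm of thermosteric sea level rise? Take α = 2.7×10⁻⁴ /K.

ΔT ≈ 3.06 °C

ΔT = Δh/(αH) = 0.19 / (2.7×10⁻⁴ × 230) ≈ 3.060 °C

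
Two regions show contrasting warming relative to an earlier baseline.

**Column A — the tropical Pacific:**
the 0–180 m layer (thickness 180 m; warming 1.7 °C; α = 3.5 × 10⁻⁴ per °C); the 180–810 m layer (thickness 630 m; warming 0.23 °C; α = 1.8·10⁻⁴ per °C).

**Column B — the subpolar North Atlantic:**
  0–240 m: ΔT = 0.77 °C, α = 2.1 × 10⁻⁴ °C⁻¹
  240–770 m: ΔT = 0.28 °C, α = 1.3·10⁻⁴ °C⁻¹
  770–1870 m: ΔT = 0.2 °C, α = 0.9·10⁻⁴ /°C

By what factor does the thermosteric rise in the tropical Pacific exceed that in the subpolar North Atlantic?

a factor of 1.71

A Layer 1: 3.5×10⁻⁴ × 1.7 × 180 = 0.10710 m
A Layer 2: 0.23 × 630 × 1.8×10⁻⁴ = 0.026082 m
A total: 0.133182 m
B 2.1×10⁻⁴ × 240 × 0.77 = 0.038808 m
B Layer 2: 530 × 1.3×10⁻⁴ × 0.28 = 0.019292 m
B 0.2 × 1100 × 0.9×10⁻⁴ = 0.01980 m
B total: 0.07790 m
Ratio: 0.133182 / 0.07790 ≈ 1.710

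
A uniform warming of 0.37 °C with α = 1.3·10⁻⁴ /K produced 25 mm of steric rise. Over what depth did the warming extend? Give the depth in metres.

H = Δh/(αΔT) = 0.025 / (1.3×10⁻⁴ × 0.37) ≈ 519.8 m

about 520 m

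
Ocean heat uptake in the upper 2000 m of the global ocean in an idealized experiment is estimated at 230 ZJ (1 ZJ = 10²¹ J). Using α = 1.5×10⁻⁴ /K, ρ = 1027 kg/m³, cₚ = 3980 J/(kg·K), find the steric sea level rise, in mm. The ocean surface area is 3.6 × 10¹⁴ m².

Per unit area: Q = 230×10²¹ / (3.6×10¹⁴) ≈ 6.389×10⁸ J/m²
Δh = αQ/(ρcₚ) = 1.5×10⁻⁴ × 6.389×10⁸ / (1027 × 3980) ≈ 0.023446 m

23.4 mm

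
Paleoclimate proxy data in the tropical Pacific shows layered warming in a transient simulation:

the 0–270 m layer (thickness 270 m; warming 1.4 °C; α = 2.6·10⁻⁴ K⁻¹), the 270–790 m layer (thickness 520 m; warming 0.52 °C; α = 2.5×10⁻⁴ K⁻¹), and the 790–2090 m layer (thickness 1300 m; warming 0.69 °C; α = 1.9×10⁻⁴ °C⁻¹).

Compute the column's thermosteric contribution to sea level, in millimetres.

0–270 m: 2.6×10⁻⁴ × 270 × 1.4 = 0.09828 m
270–790 m: 2.5×10⁻⁴ × 520 × 0.52 = 0.06760 m
790–2090 m: 1300 × 0.69 × 1.9×10⁻⁴ = 0.17043 m
Δh = 0.09828 + 0.06760 + 0.17043 = 0.33631 m ≈ 336 mm

about 336 mm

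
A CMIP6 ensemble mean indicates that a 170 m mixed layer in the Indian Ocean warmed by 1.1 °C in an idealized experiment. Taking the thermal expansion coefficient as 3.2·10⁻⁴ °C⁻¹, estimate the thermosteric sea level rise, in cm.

Δh ≈ 5.98 cm

Δh = αΔT·H = 3.2×10⁻⁴ × 1.1 × 170 = 0.05984 m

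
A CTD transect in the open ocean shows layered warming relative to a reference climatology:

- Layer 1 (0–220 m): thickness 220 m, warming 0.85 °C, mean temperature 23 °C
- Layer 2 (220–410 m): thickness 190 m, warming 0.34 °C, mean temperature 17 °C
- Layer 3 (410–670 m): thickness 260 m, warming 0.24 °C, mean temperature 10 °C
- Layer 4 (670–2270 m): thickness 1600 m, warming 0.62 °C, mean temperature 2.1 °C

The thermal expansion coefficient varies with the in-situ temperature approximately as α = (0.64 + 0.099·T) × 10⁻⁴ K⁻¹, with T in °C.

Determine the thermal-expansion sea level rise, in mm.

Δh ≈ 164 mm

Layer 1: α = (0.64 + 0.099×23)×10⁻⁴ = 2.917×10⁻⁴ K⁻¹
Layer 2: α = (0.64 + 0.099×17)×10⁻⁴ = 2.323×10⁻⁴ K⁻¹
Layer 3: α = (0.64 + 0.099×10)×10⁻⁴ = 1.63×10⁻⁴ K⁻¹
Layer 4: α = (0.64 + 0.099×2.1)×10⁻⁴ = 0.8479×10⁻⁴ K⁻¹
220 × 2.917×10⁻⁴ × 0.85 = 0.0545479 m
0.34 × 2.323×10⁻⁴ × 190 = 0.01500658 m
260 × 0.24 × 1.63×10⁻⁴ = 0.0101712 m
670–2270 m: 0.8479×10⁻⁴ × 1600 × 0.62 = 0.08411168 m
Δh = 0.0545479 + 0.01500658 + 0.0101712 + 0.08411168 = 0.16383736 m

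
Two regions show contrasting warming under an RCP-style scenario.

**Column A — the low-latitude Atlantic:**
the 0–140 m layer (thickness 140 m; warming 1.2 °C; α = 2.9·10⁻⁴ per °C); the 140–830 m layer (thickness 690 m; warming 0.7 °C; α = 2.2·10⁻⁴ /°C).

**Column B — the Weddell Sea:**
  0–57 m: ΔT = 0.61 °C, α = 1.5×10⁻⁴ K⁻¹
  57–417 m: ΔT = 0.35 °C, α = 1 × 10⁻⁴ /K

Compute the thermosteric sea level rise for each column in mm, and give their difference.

Δh_A ≈ 150 mm, Δh_B ≈ 18 mm; difference ≈ 140 mm

A 0–140 m: 140 × 2.9×10⁻⁴ × 1.2 = 0.04872 m
A Layer 2: 690 × 2.2×10⁻⁴ × 0.7 = 0.10626 m
A total: 0.15498 m
B Layer 1: 1.5×10⁻⁴ × 0.61 × 57 = 0.0052155 m
B 360 × 1×10⁻⁴ × 0.35 = 0.01260 m
B total: 0.0178155 m
Difference: 0.15498 − 0.0178155 = 0.1371645 m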